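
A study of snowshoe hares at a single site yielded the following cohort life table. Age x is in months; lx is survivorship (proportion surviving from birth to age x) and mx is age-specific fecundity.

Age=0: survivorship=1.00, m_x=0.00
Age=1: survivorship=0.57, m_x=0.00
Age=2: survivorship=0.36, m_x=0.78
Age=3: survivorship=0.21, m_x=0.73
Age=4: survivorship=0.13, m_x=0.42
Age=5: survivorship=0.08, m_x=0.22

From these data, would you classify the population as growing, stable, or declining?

R0 = Σ lx·mx = 0 + 0 + 0.2808 + 0.1533 + 0.0546 + 0.0176 = 0.5063
R0 < 1, so the population is declining.

declining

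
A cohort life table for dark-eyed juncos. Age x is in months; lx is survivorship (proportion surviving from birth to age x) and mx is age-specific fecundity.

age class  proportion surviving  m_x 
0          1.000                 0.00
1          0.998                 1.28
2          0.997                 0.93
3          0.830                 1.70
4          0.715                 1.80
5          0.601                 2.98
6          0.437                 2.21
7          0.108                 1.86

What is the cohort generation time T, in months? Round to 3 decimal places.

3.647

lx·mx: 0, 1.27744, 0.92721, 1.411, 1.287, 1.79098, 0.96577, 0.20088 → R0 = 7.86028
x·lx·mx: 0, 1.27744, 1.85442, 4.233, 5.148, 8.9549, 5.79462, 1.40616 → Σ = 28.66854
T = 28.66854 / 7.86028 = 3.647267… → 3.647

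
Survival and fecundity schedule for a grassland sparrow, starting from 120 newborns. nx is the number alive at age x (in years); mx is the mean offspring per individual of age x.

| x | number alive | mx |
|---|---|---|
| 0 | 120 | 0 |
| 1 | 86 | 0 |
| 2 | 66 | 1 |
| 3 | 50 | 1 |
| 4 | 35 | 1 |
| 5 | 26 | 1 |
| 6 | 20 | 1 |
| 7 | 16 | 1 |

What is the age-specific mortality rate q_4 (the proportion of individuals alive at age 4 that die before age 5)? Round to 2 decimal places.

lx = nx/n0 = nx/120: 1, 0.71667…, 0.55, 0.41667…, 0.29167…, 0.21667…, 0.16667…, 0.13333…
q_4 = (l_4 − l_5) / l_4 = (0.291667… − 0.216667…) / 0.291667…
     = 0.075… / 0.291667… = 0.257143… → 0.26

0.26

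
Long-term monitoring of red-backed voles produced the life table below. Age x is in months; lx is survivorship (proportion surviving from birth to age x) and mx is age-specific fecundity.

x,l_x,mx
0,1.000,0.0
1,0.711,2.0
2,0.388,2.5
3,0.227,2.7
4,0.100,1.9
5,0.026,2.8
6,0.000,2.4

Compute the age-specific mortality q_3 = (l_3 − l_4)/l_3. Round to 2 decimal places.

q_3 = (l_3 − l_4) / l_3 = (0.227 − 0.1) / 0.227
     = 0.127 / 0.227 = 0.559471… → 0.56

0.56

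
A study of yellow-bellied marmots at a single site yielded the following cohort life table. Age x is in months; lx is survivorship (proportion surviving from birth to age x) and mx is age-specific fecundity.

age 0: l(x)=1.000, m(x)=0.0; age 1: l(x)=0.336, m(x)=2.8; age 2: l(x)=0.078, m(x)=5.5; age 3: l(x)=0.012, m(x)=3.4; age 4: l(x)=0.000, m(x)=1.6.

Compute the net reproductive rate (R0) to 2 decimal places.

lx·mx by age: 0, 0.9408, 0.429, 0.0408, 0
R0 = Σ lx·mx = 1.4106 → 1.41

1.41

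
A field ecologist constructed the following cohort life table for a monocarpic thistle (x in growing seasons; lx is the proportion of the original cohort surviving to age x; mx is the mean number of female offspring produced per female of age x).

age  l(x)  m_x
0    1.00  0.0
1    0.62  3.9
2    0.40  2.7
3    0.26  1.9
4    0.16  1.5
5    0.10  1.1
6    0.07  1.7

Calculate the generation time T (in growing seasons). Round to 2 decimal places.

lx·mx: 0, 2.418, 1.08, 0.494, 0.24, 0.11, 0.119 → R0 = 4.461
x·lx·mx: 0, 2.418, 2.16, 1.482, 0.96, 0.55, 0.714 → Σ = 8.284
T = 8.284 / 4.461 = 1.856983… → 1.86

1.86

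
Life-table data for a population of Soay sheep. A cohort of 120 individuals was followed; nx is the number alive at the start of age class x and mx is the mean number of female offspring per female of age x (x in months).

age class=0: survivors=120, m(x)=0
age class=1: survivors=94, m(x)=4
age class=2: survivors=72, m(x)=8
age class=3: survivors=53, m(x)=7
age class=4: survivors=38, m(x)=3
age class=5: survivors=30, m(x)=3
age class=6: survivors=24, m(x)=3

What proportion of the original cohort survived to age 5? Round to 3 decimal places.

0.250

l_5 = n_5/n_0 = 30/120 = 0.25 → 0.250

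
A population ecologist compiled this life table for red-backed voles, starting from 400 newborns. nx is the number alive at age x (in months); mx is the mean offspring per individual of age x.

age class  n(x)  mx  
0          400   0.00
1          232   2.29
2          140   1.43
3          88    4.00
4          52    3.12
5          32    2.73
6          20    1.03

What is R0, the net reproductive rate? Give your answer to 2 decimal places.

3.38

lx = nx/n0 = nx/400: 1, 0.58, 0.35, 0.22, 0.13, 0.08, 0.05
lx·mx by age: 0, 1.3282, 0.5005, 0.88, 0.4056, 0.2184, 0.0515
R0 = Σ lx·mx = 3.3842 → 3.38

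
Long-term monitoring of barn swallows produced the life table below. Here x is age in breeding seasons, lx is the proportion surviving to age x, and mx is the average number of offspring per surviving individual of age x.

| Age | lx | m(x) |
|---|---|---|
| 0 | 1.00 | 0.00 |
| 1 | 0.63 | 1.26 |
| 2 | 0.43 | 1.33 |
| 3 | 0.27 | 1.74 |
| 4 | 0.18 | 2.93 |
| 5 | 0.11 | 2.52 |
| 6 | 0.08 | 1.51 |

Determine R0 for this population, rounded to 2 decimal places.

2.76

lx·mx by age: 0, 0.7938, 0.5719, 0.4698, 0.5274, 0.2772, 0.1208
R0 = Σ lx·mx = 2.7609 → 2.76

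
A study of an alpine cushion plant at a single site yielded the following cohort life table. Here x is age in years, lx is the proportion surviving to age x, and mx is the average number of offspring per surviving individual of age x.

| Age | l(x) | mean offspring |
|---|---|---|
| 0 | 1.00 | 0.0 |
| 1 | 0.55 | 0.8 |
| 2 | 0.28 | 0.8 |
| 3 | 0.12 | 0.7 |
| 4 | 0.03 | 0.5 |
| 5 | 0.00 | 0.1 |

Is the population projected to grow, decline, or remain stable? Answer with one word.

declining

R0 = Σ lx·mx = 0 + 0.44 + 0.224 + 0.084 + 0.015 + 0 = 0.763
R0 < 1, so the population is declining.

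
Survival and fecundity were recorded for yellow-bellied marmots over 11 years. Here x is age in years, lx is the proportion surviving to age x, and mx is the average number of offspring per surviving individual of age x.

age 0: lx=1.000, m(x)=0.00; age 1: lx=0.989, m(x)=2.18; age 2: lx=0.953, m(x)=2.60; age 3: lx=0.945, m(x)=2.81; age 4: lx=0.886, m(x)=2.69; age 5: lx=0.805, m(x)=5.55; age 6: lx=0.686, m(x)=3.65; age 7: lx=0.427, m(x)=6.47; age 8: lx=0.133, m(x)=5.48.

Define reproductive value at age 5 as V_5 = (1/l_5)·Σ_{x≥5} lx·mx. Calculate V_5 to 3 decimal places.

lx·mx for x ≥ 5: 4.46775, 2.5039, 2.76269, 0.72884 → sum = 10.46318
V_5 = 10.46318 / l_5 = 10.46318 / 0.805 = 12.997739… → 12.998

12.998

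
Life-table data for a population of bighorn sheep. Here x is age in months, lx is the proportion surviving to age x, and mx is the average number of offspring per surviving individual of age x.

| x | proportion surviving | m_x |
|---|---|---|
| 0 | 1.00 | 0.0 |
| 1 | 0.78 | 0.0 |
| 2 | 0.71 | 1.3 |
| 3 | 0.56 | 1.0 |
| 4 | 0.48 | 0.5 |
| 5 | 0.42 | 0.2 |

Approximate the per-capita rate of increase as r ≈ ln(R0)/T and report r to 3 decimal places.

0.218

R0 = Σ lx·mx = 0 + 0 + 0.923 + 0.56 + 0.24 + 0.084 = 1.807
Σ x·lx·mx = 4.906; T = 4.906/1.807 = 2.715…
r ≈ ln(R0)/T = ln(1.807)/2.715… = 0.21793… → 0.218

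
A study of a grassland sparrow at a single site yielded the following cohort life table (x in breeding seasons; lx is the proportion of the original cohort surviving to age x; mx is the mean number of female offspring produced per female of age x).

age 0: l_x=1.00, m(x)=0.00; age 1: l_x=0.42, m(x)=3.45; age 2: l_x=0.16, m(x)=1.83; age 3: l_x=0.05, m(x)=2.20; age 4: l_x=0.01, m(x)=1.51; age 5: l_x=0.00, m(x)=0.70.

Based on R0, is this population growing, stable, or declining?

growing

R0 = Σ lx·mx = 0 + 1.449 + 0.2928 + 0.11 + 0.0151 + 0 = 1.8669
R0 > 1, so the population is growing.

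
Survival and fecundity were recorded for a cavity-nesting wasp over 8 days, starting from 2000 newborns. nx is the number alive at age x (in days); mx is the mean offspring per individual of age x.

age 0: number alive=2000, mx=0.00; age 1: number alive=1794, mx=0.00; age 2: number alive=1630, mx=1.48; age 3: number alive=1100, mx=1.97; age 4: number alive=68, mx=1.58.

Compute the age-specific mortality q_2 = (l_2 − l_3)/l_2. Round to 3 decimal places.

0.325

lx = nx/n0 = nx/2000: 1, 0.897, 0.815, 0.55, 0.034
q_2 = (l_2 − l_3) / l_2 = (0.815 − 0.55) / 0.815
     = 0.265 / 0.815 = 0.325153… → 0.325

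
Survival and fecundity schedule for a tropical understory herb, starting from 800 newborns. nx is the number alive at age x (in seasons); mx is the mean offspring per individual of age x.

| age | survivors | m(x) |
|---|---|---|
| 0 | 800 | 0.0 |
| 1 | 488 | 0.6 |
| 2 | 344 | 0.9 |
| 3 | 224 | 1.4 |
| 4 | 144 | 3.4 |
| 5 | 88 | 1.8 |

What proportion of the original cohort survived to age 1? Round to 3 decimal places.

l_1 = n_1/n_0 = 488/800 = 0.61 → 0.610

0.610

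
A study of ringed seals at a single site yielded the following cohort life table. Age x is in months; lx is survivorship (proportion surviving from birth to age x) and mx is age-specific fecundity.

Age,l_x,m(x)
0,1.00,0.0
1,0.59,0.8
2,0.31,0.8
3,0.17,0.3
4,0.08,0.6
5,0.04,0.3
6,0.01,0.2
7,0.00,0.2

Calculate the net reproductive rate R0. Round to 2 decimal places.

lx·mx by age: 0, 0.472, 0.248, 0.051, 0.048, 0.012, 0.002, 0
R0 = Σ lx·mx = 0.833 → 0.83

0.83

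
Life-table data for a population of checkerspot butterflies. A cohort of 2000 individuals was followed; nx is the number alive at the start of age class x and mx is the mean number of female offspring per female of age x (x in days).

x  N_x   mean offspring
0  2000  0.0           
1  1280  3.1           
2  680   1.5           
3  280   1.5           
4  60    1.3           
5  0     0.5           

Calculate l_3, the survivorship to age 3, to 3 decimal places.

l_3 = n_3/n_0 = 280/2000 = 0.14 → 0.140

0.140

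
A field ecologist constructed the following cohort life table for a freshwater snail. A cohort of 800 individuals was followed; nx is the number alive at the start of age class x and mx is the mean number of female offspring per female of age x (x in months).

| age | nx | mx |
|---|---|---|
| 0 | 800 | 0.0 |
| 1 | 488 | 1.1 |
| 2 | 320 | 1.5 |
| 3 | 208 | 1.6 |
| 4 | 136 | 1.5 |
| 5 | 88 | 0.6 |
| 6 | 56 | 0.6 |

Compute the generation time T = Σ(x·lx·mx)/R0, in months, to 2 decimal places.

2.30

lx = nx/n0 = nx/800: 1, 0.61, 0.4, 0.26, 0.17, 0.11, 0.07
lx·mx: 0, 0.671, 0.6, 0.416, 0.255, 0.066, 0.042 → R0 = 2.05
x·lx·mx: 0, 0.671, 1.2, 1.248, 1.02, 0.33, 0.252 → Σ = 4.721
T = 4.721 / 2.05 = 2.302927… → 2.30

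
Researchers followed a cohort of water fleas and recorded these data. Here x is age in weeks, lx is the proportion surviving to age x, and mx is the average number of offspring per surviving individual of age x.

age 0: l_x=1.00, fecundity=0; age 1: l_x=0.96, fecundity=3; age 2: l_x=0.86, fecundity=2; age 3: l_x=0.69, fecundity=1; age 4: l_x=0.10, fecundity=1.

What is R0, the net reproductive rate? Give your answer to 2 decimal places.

lx·mx by age: 0, 2.88, 1.72, 0.69, 0.1
R0 = Σ lx·mx = 5.39 → 5.39

5.39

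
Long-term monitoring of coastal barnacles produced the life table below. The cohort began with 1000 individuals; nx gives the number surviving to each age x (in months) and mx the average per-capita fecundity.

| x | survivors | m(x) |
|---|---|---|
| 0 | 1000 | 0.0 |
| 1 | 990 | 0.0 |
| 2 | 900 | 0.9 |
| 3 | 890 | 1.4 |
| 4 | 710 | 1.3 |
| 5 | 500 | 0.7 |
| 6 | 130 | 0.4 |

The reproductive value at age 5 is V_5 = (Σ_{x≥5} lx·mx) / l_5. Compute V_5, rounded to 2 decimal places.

0.80

lx = nx/n0 = nx/1000: 1, 0.99, 0.9, 0.89, 0.71, 0.5, 0.13
lx·mx for x ≥ 5: 0.35, 0.052 → sum = 0.402
V_5 = 0.402 / l_5 = 0.402 / 0.5 = 0.804 → 0.80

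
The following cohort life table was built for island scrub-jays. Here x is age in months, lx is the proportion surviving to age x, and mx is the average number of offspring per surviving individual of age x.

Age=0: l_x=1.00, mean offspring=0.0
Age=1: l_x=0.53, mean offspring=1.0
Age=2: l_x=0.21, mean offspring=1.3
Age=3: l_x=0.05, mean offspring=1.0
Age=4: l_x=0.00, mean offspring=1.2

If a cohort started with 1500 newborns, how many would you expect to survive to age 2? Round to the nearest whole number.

315

Expected survivors = N0 · l_2 = 1500 × 0.21 = 315 → 315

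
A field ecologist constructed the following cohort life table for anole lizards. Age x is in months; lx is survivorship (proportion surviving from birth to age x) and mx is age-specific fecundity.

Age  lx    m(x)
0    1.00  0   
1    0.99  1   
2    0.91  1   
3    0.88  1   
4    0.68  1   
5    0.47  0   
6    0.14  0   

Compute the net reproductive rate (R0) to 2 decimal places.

lx·mx by age: 0, 0.99, 0.91, 0.88, 0.68, 0, 0
R0 = Σ lx·mx = 3.46 → 3.46

3.46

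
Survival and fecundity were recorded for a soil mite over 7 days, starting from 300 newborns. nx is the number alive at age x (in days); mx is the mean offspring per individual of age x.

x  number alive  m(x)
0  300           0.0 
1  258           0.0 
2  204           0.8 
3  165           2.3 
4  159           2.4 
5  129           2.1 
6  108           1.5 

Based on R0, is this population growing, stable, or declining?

growing

lx = nx/n0 = nx/300: 1, 0.86, 0.68, 0.55, 0.53, 0.43, 0.36
R0 = Σ lx·mx = 0 + 0 + 0.544 + 1.265 + 1.272 + 0.903 + 0.54 = 4.524
R0 > 1, so the population is growing.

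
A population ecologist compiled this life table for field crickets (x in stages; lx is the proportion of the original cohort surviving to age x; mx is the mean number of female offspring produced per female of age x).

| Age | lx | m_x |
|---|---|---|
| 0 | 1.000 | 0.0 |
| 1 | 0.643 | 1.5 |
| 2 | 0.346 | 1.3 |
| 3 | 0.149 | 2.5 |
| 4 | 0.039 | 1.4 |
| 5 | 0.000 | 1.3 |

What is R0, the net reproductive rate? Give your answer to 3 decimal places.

lx·mx by age: 0, 0.9645, 0.4498, 0.3725, 0.0546, 0
R0 = Σ lx·mx = 1.8414 → 1.841

1.841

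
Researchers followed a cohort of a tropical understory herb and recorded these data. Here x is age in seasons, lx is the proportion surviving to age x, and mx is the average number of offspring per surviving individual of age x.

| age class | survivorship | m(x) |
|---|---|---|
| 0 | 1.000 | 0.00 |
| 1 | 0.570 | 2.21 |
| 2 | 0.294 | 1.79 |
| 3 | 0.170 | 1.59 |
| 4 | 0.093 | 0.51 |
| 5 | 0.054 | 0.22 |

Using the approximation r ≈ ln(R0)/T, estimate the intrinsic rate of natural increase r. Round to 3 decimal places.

R0 = Σ lx·mx = 0 + 1.2597 + 0.52626 + 0.2703 + 0.04743 + 0.01188 = 2.11557
Σ x·lx·mx = 3.37224; T = 3.37224/2.11557 = 1.59401…
r ≈ ln(R0)/T = ln(2.11557)/1.59401… = 0.47009… → 0.470

0.470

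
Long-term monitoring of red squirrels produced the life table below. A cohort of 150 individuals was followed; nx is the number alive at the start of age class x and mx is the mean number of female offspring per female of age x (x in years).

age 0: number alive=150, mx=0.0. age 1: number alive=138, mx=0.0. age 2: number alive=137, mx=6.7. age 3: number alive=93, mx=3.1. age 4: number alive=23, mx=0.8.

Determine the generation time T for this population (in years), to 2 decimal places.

lx = nx/n0 = nx/150: 1, 0.92, 0.91333…, 0.62, 0.15333…
lx·mx: 0, 0, 6.119333…, 1.922, 0.122667… → R0 = 8.164…
x·lx·mx: 0, 0, 12.238667…, 5.766, 0.490667… → Σ = 18.495333…
T = 18.495333… / 8.164… = 2.265474… → 2.27

2.27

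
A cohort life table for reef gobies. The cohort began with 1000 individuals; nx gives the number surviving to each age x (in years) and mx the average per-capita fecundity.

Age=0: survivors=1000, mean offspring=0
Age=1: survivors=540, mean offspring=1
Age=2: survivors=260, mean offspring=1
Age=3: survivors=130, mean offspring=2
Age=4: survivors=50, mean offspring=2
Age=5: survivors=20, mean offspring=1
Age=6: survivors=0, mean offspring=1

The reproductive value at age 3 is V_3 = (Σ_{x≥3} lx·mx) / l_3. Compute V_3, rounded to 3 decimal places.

2.923

lx = nx/n0 = nx/1000: 1, 0.54, 0.26, 0.13, 0.05, 0.02, 0
lx·mx for x ≥ 3: 0.26, 0.1, 0.02, 0 → sum = 0.38
V_3 = 0.38 / l_3 = 0.38 / 0.13 = 2.923077… → 2.923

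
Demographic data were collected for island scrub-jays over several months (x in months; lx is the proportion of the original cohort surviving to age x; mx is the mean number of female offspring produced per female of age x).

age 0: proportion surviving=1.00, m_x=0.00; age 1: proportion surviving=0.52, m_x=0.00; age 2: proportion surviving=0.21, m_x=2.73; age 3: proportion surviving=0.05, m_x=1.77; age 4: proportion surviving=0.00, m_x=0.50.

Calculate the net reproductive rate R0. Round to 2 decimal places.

0.66

lx·mx by age: 0, 0, 0.5733, 0.0885, 0
R0 = Σ lx·mx = 0.6618 → 0.66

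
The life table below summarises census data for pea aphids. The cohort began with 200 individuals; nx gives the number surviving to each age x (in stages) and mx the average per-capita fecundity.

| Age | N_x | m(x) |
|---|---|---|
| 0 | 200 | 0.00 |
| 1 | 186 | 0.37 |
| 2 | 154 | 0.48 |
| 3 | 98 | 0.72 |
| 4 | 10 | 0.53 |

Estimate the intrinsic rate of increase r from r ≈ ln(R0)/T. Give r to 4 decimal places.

0.0432

lx = nx/n0 = nx/200: 1, 0.93, 0.77, 0.49, 0.05
R0 = Σ lx·mx = 0 + 0.3441 + 0.3696 + 0.3528 + 0.0265 = 1.093
Σ x·lx·mx = 2.2477; T = 2.2477/1.093 = 2.05645…
r ≈ ln(R0)/T = ln(1.093)/2.05645… = 0.043243… → 0.0432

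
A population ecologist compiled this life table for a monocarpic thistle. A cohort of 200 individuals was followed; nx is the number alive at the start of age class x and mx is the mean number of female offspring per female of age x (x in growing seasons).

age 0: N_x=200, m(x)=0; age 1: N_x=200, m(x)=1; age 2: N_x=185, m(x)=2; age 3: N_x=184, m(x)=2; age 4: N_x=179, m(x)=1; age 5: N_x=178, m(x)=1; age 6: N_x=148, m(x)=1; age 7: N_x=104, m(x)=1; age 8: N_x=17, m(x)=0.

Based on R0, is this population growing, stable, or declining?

lx = nx/n0 = nx/200: 1, 1, 0.925, 0.92, 0.895, 0.89, 0.74, 0.52, 0.085
R0 = Σ lx·mx = 0 + 1 + 1.85 + 1.84 + 0.895 + 0.89 + 0.74 + 0.52 + 0 = 7.735
R0 > 1, so the population is growing.

growing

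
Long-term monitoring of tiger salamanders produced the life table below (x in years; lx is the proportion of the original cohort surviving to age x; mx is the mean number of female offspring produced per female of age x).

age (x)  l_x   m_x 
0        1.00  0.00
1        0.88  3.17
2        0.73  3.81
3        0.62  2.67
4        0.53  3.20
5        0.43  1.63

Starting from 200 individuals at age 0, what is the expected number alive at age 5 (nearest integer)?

Expected survivors = N0 · l_5 = 200 × 0.43 = 86 → 86

86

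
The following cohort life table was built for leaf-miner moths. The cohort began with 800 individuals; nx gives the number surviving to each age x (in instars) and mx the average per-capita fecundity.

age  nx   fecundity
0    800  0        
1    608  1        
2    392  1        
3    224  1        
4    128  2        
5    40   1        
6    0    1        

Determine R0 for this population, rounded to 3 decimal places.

1.900

lx = nx/n0 = nx/800: 1, 0.76, 0.49, 0.28, 0.16, 0.05, 0
lx·mx by age: 0, 0.76, 0.49, 0.28, 0.32, 0.05, 0
R0 = Σ lx·mx = 1.9 → 1.900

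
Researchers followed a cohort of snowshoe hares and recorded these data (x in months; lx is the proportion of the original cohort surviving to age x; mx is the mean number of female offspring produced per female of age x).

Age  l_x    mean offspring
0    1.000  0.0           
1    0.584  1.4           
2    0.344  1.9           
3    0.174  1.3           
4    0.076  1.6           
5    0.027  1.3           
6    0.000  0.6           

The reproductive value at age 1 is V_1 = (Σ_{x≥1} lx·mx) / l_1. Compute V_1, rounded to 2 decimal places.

3.17

lx·mx for x ≥ 1: 0.8176, 0.6536, 0.2262, 0.1216, 0.0351, 0 → sum = 1.8541
V_1 = 1.8541 / l_1 = 1.8541 / 0.584 = 3.174829… → 3.17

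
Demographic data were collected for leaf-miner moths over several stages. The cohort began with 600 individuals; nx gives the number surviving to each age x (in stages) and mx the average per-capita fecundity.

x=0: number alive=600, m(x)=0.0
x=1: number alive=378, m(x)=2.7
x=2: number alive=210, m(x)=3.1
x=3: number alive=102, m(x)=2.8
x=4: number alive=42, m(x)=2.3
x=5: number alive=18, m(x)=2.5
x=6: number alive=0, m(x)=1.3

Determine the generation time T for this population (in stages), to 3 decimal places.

1.806

lx = nx/n0 = nx/600: 1, 0.63, 0.35, 0.17, 0.07, 0.03, 0
lx·mx: 0, 1.701, 1.085, 0.476, 0.161, 0.075, 0 → R0 = 3.498
x·lx·mx: 0, 1.701, 2.17, 1.428, 0.644, 0.375, 0 → Σ = 6.318
T = 6.318 / 3.498 = 1.806175… → 1.806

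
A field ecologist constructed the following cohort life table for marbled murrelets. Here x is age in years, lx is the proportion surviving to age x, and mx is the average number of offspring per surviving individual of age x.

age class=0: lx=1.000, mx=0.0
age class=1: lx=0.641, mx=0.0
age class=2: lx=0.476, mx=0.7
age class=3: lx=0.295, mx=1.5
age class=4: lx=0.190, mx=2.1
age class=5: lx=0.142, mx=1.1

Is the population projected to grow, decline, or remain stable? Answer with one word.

R0 = Σ lx·mx = 0 + 0 + 0.3332 + 0.4425 + 0.399 + 0.1562 = 1.3309
R0 > 1, so the population is growing.

growing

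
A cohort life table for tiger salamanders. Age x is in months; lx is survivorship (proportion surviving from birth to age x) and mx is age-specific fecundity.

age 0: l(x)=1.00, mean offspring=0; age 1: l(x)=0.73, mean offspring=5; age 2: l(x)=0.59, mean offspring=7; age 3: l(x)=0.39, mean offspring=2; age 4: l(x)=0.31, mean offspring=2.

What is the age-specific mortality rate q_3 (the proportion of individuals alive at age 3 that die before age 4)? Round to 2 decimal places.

q_3 = (l_3 − l_4) / l_3 = (0.39 − 0.31) / 0.39
     = 0.08 / 0.39 = 0.205128… → 0.21

0.21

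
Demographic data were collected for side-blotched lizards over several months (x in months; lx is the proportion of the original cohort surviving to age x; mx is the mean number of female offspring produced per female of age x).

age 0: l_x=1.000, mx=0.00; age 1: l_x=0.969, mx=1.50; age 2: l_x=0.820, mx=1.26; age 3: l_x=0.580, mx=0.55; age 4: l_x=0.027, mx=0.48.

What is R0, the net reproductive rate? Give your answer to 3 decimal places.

lx·mx by age: 0, 1.4535, 1.0332, 0.319, 0.01296
R0 = Σ lx·mx = 2.81866 → 2.819

2.819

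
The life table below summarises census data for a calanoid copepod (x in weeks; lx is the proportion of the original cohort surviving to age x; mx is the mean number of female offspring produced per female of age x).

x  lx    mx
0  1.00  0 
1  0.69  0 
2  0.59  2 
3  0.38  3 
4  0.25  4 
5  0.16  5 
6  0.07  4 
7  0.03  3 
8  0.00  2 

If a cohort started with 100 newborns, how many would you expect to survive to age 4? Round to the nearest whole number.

25

Expected survivors = N0 · l_4 = 100 × 0.25 = 25 → 25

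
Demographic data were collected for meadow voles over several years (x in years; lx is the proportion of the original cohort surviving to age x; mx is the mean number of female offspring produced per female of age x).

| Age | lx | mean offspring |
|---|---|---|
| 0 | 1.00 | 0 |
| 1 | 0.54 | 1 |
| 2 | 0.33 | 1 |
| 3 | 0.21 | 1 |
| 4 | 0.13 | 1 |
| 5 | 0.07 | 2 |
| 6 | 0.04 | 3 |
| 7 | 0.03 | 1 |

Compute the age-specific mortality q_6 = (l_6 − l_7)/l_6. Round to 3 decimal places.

q_6 = (l_6 − l_7) / l_6 = (0.04 − 0.03) / 0.04
     = 0.01 / 0.04 = 0.25 → 0.250

0.250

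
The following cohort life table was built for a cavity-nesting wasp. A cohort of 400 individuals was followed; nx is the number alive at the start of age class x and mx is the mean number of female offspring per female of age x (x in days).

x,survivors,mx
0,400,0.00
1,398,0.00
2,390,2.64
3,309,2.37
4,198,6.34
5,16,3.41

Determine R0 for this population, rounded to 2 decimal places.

lx = nx/n0 = nx/400: 1, 0.995, 0.975, 0.7725, 0.495, 0.04
lx·mx by age: 0, 0, 2.574, 1.830825, 3.1383, 0.1364
R0 = Σ lx·mx = 7.679525 → 7.68

7.68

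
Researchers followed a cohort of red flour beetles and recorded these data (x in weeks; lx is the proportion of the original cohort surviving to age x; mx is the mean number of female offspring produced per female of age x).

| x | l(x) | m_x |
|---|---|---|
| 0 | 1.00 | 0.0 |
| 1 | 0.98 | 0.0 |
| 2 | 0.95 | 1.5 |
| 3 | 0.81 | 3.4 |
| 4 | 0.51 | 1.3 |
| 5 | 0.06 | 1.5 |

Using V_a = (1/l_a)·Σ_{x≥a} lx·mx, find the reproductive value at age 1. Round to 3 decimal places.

lx·mx for x ≥ 1: 0, 1.425, 2.754, 0.663, 0.09 → sum = 4.932
V_1 = 4.932 / l_1 = 4.932 / 0.98 = 5.032653… → 5.033

5.033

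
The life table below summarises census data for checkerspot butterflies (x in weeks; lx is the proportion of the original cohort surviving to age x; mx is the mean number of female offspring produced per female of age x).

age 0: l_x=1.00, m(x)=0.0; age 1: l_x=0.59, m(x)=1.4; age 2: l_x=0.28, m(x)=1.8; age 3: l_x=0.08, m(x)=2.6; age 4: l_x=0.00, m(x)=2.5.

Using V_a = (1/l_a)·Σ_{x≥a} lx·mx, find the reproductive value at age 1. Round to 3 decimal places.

2.607

lx·mx for x ≥ 1: 0.826, 0.504, 0.208, 0 → sum = 1.538
V_1 = 1.538 / l_1 = 1.538 / 0.59 = 2.60678… → 2.607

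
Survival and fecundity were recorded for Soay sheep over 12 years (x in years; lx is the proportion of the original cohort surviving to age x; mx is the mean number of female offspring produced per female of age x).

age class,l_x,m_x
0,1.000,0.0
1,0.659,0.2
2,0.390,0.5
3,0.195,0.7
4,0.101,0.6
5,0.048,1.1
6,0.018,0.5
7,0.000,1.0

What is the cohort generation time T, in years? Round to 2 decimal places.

lx·mx: 0, 0.1318, 0.195, 0.1365, 0.0606, 0.0528, 0.009, 0 → R0 = 0.5857
x·lx·mx: 0, 0.1318, 0.39, 0.4095, 0.2424, 0.264, 0.054, 0 → Σ = 1.4917
T = 1.4917 / 0.5857 = 2.546867… → 2.55

2.55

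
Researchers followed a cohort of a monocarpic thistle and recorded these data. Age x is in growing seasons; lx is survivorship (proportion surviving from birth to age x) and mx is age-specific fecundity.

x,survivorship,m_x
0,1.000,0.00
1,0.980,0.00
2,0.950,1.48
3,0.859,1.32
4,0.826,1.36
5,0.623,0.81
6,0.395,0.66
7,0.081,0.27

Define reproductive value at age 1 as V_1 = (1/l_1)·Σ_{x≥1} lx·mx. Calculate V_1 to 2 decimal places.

4.54

lx·mx for x ≥ 1: 0, 1.406, 1.13388, 1.12336, 0.50463, 0.2607, 0.02187 → sum = 4.45044
V_1 = 4.45044 / l_1 = 4.45044 / 0.98 = 4.541265… → 4.54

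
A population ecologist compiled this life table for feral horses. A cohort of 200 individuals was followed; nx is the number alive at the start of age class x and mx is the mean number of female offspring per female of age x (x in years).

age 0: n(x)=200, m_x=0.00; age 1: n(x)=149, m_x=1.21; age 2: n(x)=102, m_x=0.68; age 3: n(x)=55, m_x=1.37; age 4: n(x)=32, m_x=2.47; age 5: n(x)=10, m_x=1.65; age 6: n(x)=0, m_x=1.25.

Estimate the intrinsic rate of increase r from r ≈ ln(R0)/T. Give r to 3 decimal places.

0.331

lx = nx/n0 = nx/200: 1, 0.745, 0.51, 0.275, 0.16, 0.05, 0
R0 = Σ lx·mx = 0 + 0.90145 + 0.3468 + 0.37675 + 0.3952 + 0.0825 + 0 = 2.1027
Σ x·lx·mx = 4.7186; T = 4.7186/2.1027 = 2.24407…
r ≈ ln(R0)/T = ln(2.1027)/2.24407… = 0.33119… → 0.331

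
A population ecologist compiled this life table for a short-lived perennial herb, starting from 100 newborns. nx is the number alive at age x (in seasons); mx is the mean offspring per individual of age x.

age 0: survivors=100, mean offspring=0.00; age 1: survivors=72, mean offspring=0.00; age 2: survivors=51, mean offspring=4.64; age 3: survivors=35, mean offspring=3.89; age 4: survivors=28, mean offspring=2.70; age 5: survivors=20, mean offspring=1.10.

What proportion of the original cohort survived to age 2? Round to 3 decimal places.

0.510

l_2 = n_2/n_0 = 51/100 = 0.51 → 0.510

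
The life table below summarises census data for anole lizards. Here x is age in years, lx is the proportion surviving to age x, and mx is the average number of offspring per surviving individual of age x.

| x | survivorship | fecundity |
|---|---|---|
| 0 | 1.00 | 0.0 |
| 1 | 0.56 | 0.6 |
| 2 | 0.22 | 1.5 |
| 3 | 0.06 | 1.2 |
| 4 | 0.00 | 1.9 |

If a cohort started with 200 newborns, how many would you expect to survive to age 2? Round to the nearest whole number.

44

Expected survivors = N0 · l_2 = 200 × 0.22 = 44 → 44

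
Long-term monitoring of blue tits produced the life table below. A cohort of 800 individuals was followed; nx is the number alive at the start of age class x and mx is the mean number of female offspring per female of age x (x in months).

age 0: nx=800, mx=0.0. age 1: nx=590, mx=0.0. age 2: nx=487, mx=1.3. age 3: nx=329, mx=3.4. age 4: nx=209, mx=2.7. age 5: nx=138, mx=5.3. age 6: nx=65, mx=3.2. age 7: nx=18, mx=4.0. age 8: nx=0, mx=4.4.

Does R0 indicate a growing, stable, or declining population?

growing

lx = nx/n0 = nx/800: 1, 0.7375, 0.60875, 0.41125, 0.26125, 0.1725, 0.08125, 0.0225, 0
R0 = Σ lx·mx = 0 + 0 + 0.791375 + 1.39825 + 0.705375 + 0.91425 + 0.26 + 0.09 + 0 = 4.15925
R0 > 1, so the population is growing.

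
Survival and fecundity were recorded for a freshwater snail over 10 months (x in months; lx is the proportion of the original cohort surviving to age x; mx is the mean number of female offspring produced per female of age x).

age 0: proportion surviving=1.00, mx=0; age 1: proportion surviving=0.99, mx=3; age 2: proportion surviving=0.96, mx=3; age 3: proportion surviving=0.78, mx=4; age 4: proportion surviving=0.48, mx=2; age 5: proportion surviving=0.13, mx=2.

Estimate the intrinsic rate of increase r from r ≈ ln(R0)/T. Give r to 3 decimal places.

R0 = Σ lx·mx = 0 + 2.97 + 2.88 + 3.12 + 0.96 + 0.26 = 10.19
Σ x·lx·mx = 23.23; T = 23.23/10.19 = 2.27969…
r ≈ ln(R0)/T = ln(10.19)/2.27969… = 1.0183… → 1.018

1.018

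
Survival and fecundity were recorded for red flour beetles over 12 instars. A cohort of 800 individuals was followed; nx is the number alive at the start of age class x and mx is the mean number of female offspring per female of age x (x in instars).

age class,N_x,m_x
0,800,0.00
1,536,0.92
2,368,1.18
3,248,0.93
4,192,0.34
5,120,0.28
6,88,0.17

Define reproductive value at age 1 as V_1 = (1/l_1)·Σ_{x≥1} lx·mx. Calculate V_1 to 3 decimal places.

lx = nx/n0 = nx/800: 1, 0.67, 0.46, 0.31, 0.24, 0.15, 0.11
lx·mx for x ≥ 1: 0.6164, 0.5428, 0.2883, 0.0816, 0.042, 0.0187 → sum = 1.5898
V_1 = 1.5898 / l_1 = 1.5898 / 0.67 = 2.372836… → 2.373

2.373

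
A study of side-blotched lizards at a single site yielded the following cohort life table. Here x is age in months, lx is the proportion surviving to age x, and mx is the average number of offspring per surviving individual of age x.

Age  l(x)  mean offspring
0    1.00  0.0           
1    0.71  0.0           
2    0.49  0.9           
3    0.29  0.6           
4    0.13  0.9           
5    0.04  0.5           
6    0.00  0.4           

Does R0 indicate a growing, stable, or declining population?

R0 = Σ lx·mx = 0 + 0 + 0.441 + 0.174 + 0.117 + 0.02 + 0 = 0.752
R0 < 1, so the population is declining.

declining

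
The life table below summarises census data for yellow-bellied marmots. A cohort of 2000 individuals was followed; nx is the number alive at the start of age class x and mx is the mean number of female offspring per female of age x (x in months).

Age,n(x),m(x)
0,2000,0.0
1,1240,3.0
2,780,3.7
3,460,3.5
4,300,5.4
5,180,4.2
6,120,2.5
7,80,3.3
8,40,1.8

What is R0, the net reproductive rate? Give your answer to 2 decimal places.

5.61

lx = nx/n0 = nx/2000: 1, 0.62, 0.39, 0.23, 0.15, 0.09, 0.06, 0.04, 0.02
lx·mx by age: 0, 1.86, 1.443, 0.805, 0.81, 0.378, 0.15, 0.132, 0.036
R0 = Σ lx·mx = 5.614 → 5.61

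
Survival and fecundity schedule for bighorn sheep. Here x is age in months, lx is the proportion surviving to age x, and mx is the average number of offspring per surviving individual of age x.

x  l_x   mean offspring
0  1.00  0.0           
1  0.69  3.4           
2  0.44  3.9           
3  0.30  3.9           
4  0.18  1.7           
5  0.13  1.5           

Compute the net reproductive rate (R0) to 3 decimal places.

lx·mx by age: 0, 2.346, 1.716, 1.17, 0.306, 0.195
R0 = Σ lx·mx = 5.733 → 5.733

5.733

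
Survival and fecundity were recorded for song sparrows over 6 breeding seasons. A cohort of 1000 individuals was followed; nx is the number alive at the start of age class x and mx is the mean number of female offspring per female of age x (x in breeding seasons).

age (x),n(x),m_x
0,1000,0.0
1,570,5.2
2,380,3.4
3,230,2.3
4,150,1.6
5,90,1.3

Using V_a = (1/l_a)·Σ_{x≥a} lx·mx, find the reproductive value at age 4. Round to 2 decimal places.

2.38

lx = nx/n0 = nx/1000: 1, 0.57, 0.38, 0.23, 0.15, 0.09
lx·mx for x ≥ 4: 0.24, 0.117 → sum = 0.357
V_4 = 0.357 / l_4 = 0.357 / 0.15 = 2.38 → 2.38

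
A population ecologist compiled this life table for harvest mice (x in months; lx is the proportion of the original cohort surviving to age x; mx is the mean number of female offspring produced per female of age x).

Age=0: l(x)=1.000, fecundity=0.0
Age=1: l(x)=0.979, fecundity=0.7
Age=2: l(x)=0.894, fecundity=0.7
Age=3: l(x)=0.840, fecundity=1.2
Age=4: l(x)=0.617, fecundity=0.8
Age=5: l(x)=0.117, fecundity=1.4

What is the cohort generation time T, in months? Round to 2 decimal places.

lx·mx: 0, 0.6853, 0.6258, 1.008, 0.4936, 0.1638 → R0 = 2.9765
x·lx·mx: 0, 0.6853, 1.2516, 3.024, 1.9744, 0.819 → Σ = 7.7543
T = 7.7543 / 2.9765 = 2.605174… → 2.61

2.61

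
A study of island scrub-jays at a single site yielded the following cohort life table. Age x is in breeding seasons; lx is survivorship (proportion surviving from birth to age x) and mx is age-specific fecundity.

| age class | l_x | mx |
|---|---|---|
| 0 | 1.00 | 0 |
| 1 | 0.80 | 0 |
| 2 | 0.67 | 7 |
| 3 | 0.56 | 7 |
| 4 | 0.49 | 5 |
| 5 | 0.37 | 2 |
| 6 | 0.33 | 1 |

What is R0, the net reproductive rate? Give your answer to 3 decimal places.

12.130

lx·mx by age: 0, 0, 4.69, 3.92, 2.45, 0.74, 0.33
R0 = Σ lx·mx = 12.13 → 12.130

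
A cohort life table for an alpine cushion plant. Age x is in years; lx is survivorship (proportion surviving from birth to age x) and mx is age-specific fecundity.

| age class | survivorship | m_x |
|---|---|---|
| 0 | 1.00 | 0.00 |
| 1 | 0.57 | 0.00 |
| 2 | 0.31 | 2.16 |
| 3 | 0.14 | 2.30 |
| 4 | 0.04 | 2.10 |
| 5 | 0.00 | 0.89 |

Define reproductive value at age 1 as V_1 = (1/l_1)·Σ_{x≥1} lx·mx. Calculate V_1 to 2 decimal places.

lx·mx for x ≥ 1: 0, 0.6696, 0.322, 0.084, 0 → sum = 1.0756
V_1 = 1.0756 / l_1 = 1.0756 / 0.57 = 1.887018… → 1.89

1.89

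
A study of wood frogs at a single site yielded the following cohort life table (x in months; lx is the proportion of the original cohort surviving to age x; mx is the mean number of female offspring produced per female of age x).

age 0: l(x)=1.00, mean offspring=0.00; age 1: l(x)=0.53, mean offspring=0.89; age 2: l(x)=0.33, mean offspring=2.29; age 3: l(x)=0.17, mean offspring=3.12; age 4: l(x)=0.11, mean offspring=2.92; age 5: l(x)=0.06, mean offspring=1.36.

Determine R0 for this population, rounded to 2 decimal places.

2.16

lx·mx by age: 0, 0.4717, 0.7557, 0.5304, 0.3212, 0.0816
R0 = Σ lx·mx = 2.1606 → 2.16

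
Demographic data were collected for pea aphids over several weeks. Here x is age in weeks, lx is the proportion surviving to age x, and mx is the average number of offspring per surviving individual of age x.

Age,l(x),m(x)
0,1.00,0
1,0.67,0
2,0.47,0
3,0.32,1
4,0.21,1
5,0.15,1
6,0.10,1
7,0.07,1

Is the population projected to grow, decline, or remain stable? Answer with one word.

declining

R0 = Σ lx·mx = 0 + 0 + 0 + 0.32 + 0.21 + 0.15 + 0.1 + 0.07 = 0.85
R0 < 1, so the population is declining.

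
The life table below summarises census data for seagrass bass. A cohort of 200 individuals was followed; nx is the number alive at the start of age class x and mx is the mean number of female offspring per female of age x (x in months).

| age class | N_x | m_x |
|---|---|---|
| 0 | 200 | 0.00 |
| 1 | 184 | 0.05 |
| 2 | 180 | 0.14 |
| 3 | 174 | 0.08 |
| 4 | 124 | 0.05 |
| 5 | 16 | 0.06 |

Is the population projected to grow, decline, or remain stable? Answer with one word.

declining

lx = nx/n0 = nx/200: 1, 0.92, 0.9, 0.87, 0.62, 0.08
R0 = Σ lx·mx = 0 + 0.046 + 0.126 + 0.0696 + 0.031 + 0.0048 = 0.2774
R0 < 1, so the population is declining.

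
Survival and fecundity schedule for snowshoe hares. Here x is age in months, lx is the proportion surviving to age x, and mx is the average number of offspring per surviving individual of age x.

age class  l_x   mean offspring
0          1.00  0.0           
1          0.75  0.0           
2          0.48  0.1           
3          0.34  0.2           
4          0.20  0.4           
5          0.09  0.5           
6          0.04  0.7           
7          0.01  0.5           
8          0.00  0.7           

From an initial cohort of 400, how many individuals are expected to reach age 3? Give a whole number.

Expected survivors = N0 · l_3 = 400 × 0.34 = 136 → 136

136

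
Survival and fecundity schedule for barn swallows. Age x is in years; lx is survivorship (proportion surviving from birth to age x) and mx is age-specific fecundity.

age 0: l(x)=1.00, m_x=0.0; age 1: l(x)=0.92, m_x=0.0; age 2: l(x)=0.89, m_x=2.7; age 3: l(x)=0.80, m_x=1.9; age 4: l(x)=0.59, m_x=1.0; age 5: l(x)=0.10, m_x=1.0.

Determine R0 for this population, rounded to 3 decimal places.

4.613

lx·mx by age: 0, 0, 2.403, 1.52, 0.59, 0.1
R0 = Σ lx·mx = 4.613 → 4.613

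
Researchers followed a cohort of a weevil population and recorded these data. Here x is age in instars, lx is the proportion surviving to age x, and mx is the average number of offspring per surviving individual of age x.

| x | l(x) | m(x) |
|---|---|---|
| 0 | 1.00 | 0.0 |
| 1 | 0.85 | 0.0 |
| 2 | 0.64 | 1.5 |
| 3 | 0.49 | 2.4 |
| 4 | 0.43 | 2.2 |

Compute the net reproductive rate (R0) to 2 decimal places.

3.08

lx·mx by age: 0, 0, 0.96, 1.176, 0.946
R0 = Σ lx·mx = 3.082 → 3.08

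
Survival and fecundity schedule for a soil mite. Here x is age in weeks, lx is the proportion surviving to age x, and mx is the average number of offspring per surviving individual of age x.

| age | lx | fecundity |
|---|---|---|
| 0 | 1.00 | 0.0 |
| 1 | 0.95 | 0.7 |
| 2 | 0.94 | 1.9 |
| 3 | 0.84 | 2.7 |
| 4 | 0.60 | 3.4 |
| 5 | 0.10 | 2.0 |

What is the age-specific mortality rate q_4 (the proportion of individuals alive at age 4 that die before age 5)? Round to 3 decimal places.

q_4 = (l_4 − l_5) / l_4 = (0.6 − 0.1) / 0.6
     = 0.5 / 0.6 = 0.833333… → 0.833

0.833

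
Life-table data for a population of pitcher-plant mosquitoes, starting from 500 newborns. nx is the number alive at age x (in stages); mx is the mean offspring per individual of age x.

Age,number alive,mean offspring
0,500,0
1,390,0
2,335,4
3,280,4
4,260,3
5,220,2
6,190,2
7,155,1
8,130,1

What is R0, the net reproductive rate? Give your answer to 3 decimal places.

8.690

lx = nx/n0 = nx/500: 1, 0.78, 0.67, 0.56, 0.52, 0.44, 0.38, 0.31, 0.26
lx·mx by age: 0, 0, 2.68, 2.24, 1.56, 0.88, 0.76, 0.31, 0.26
R0 = Σ lx·mx = 8.69 → 8.690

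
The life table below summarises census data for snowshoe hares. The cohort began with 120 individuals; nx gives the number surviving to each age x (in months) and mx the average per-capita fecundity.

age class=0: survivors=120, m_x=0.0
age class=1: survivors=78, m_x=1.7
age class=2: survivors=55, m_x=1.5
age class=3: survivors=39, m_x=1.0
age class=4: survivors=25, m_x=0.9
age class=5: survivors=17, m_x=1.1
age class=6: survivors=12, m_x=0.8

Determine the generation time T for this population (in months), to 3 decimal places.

2.151

lx = nx/n0 = nx/120: 1, 0.65, 0.45833…, 0.325, 0.20833…, 0.14167…, 0.1
lx·mx: 0, 1.105, 0.6875…, 0.325, 0.1875…, 0.155833…, 0.08 → R0 = 2.540833…
x·lx·mx: 0, 1.105, 1.375…, 0.975, 0.75…, 0.779167…, 0.48 → Σ = 5.464167…
T = 5.464167… / 2.540833… = 2.150541… → 2.151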